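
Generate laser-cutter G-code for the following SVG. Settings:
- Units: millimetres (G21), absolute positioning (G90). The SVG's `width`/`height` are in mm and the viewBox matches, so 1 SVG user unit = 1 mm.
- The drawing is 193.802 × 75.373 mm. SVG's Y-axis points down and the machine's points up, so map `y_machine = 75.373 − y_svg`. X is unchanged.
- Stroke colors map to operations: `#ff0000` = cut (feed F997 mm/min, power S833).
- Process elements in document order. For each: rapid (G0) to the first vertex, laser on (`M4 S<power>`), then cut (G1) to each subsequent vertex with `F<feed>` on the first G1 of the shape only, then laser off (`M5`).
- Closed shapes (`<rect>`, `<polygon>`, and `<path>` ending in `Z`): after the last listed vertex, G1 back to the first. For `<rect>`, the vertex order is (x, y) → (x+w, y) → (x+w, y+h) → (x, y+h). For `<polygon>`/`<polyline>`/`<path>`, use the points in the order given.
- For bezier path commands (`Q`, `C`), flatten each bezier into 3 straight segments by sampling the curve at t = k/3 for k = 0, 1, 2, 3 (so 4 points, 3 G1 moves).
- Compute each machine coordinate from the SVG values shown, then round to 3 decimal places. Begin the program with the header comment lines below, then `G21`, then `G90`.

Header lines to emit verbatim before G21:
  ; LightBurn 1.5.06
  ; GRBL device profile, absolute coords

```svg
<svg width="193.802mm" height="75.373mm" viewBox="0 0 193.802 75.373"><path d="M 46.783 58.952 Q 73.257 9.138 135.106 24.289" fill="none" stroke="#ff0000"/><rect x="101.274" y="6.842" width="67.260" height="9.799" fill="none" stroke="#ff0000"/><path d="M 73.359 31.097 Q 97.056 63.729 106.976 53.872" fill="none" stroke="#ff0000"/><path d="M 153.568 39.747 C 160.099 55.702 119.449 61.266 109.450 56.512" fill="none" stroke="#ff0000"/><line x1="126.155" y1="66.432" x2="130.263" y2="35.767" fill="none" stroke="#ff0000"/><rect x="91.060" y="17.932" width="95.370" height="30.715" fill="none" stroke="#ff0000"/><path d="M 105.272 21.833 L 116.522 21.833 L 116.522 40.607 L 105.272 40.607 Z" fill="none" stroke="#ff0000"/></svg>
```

; LightBurn 1.5.06
; GRBL device profile, absolute coords
G21
G90
G0 X46.783 Y16.421
M4 S833
G1 X68.363 Y42.412 F997
G1 X97.804 Y53.966
G1 X135.106 Y51.084
M5
G0 X101.274 Y68.531
M4 S833
G1 X168.534 Y68.531 F997
G1 X168.534 Y58.732
G1 X101.274 Y58.732
G1 X101.274 Y68.531
M5
G0 X73.359 Y44.276
M4 S833
G1 X87.626 Y27.242 F997
G1 X98.832 Y19.651
G1 X106.976 Y21.501
M5
G0 X153.568 Y35.626
M4 S833
G1 X147.255 Y23.132 F997
G1 X126.783 Y17.549
G1 X109.450 Y18.861
M5
G0 X126.155 Y8.941
M4 S833
G1 X130.263 Y39.606 F997
M5
G0 X91.060 Y57.441
M4 S833
G1 X186.430 Y57.441 F997
G1 X186.430 Y26.726
G1 X91.060 Y26.726
G1 X91.060 Y57.441
M5
G0 X105.272 Y53.540
M4 S833
G1 X116.522 Y53.540 F997
G1 X116.522 Y34.766
G1 X105.272 Y34.766
G1 X105.272 Y53.540
M5

viewBox `0 0 193.802 75.373` with mm width/height → 1 unit = 1 mm. Flip: y_m = 75.373 − y_svg.

**Shape 1** — `<path>` quadratic bezier, stroke `#ff0000` → cut (S833, F997). Control points (SVG): P0=(46.783,58.952), P1=(73.257,9.138), P2=(135.106,24.289); sampled at t=k/3. Machine vertices: (46.783,16.421) → (68.363,42.412) → (97.804,53.966) → (135.106,51.084). Open path.

**Shape 2** — `<rect>` rectangle, stroke `#ff0000` → cut (S833, F997). Machine vertices: (101.274,68.531) → (168.534,68.531) → (168.534,58.732) → (101.274,58.732) → (101.274,68.531). Closed: final G1 returns to the first vertex.

**Shape 3** — `<path>` quadratic bezier, stroke `#ff0000` → cut (S833, F997). Control points (SVG): P0=(73.359,31.097), P1=(97.056,63.729), P2=(106.976,53.872); sampled at t=k/3. Machine vertices: (73.359,44.276) → (87.626,27.242) → (98.832,19.651) → (106.976,21.501). Open path.

**Shape 4** — `<path>` cubic bezier, stroke `#ff0000` → cut (S833, F997). Control points (SVG): P0=(153.568,39.747), P1=(160.099,55.702), P2=(119.449,61.266), P3=(109.450,56.512); sampled at t=k/3. Machine vertices: (153.568,35.626) → (147.255,23.132) → (126.783,17.549) → (109.450,18.861). Open path.

**Shape 5** — `<line>` line segment, stroke `#ff0000` → cut (S833, F997). Machine vertices: (126.155,8.941) → (130.263,39.606). Open path.

**Shape 6** — `<rect>` rectangle, stroke `#ff0000` → cut (S833, F997). Machine vertices: (91.060,57.441) → (186.430,57.441) → (186.430,26.726) → (91.060,26.726) → (91.060,57.441). Closed: final G1 returns to the first vertex.

**Shape 7** — `<path>` rectangle, stroke `#ff0000` → cut (S833, F997). Machine vertices: (105.272,53.540) → (116.522,53.540) → (116.522,34.766) → (105.272,34.766) → (105.272,53.540). Closed: final G1 returns to the first vertex.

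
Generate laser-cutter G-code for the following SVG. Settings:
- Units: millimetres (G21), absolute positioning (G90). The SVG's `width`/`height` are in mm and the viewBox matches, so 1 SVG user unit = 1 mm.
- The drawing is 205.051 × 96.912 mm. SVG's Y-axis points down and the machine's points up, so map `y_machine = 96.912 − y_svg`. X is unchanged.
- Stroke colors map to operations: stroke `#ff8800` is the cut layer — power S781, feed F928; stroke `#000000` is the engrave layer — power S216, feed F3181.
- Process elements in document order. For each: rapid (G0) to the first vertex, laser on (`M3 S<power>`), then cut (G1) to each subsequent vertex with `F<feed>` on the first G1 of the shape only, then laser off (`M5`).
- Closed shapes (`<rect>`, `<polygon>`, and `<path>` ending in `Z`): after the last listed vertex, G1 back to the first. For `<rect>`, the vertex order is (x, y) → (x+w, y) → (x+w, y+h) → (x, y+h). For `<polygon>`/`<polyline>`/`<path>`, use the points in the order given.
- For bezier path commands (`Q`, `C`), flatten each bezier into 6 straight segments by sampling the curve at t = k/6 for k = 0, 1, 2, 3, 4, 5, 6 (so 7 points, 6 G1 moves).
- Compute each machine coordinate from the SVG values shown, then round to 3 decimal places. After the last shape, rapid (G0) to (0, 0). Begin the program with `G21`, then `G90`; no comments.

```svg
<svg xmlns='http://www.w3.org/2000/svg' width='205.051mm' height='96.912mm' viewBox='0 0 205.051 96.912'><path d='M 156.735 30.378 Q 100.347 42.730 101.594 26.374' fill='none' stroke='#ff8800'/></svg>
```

G21
G90
G0 X156.735 Y66.534
M3 S781
G1 X139.540 Y63.214 F928
G1 X125.547 Y61.489
G1 X114.756 Y61.359
G1 X107.167 Y62.824
G1 X102.779 Y65.883
G1 X101.594 Y70.538
M5
G0 X0.000 Y0.000

viewBox `0 0 205.051 96.912` with mm width/height → 1 unit = 1 mm. Flip: y_m = 96.912 − y_svg.

**Shape 1** — `<path>` quadratic bezier, stroke `#ff8800` → cut (S781, F928). Control points (SVG): P0=(156.735,30.378), P1=(100.347,42.730), P2=(101.594,26.374); sampled at t=k/6. Machine vertices: (156.735,66.534) → (139.540,63.214) → (125.547,61.489) → (114.756,61.359) → (107.167,62.824) → (102.779,65.883) → (101.594,70.538). Open path.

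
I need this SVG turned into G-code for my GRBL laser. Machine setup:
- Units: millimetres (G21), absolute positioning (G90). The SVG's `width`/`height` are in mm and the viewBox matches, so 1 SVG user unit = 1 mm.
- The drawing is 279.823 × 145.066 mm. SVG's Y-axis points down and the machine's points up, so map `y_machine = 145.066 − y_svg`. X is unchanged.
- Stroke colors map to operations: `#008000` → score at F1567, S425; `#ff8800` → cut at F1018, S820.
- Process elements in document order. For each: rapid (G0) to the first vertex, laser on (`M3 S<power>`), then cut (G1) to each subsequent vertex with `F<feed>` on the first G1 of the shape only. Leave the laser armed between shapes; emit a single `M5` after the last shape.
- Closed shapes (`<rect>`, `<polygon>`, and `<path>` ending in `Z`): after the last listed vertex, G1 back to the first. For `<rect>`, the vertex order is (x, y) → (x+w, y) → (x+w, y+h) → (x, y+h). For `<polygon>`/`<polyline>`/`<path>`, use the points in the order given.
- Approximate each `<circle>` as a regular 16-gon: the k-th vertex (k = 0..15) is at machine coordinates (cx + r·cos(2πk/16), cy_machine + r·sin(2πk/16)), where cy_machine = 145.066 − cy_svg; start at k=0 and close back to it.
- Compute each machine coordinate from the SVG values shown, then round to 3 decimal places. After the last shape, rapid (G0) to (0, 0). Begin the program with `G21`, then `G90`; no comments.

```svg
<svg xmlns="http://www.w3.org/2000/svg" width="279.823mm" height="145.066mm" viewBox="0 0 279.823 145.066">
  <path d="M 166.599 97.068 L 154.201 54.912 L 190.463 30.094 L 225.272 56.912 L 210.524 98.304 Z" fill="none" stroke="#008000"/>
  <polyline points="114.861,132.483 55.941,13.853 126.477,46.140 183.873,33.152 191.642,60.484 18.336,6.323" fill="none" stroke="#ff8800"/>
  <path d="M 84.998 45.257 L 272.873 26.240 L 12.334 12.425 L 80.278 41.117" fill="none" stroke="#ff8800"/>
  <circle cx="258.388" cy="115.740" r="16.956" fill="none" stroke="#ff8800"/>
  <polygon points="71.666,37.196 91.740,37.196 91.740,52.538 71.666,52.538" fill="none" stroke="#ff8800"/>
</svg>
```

G21
G90
G0 X166.599 Y47.998
M3 S425
G1 X154.201 Y90.154 F1567
G1 X190.463 Y114.972
G1 X225.272 Y88.154
G1 X210.524 Y46.762
G1 X166.599 Y47.998
G0 X114.861 Y12.583
M3 S820
G1 X55.941 Y131.213 F1018
G1 X126.477 Y98.926
G1 X183.873 Y111.914
G1 X191.642 Y84.582
G1 X18.336 Y138.743
G0 X84.998 Y99.809
M3 S820
G1 X272.873 Y118.826 F1018
G1 X12.334 Y132.641
G1 X80.278 Y103.949
G0 X275.344 Y29.326
M3 S820
G1 X274.053 Y35.815 F1018
G1 X270.378 Y41.316
G1 X264.877 Y44.991
G1 X258.388 Y46.282
G1 X251.899 Y44.991
G1 X246.398 Y41.316
G1 X242.723 Y35.815
G1 X241.432 Y29.326
G1 X242.723 Y22.837
G1 X246.398 Y17.336
G1 X251.899 Y13.661
G1 X258.388 Y12.370
G1 X264.877 Y13.661
G1 X270.378 Y17.336
G1 X274.053 Y22.837
G1 X275.344 Y29.326
G0 X71.666 Y107.870
M3 S820
G1 X91.740 Y107.870 F1018
G1 X91.740 Y92.528
G1 X71.666 Y92.528
G1 X71.666 Y107.870
M5
G0 X0.000 Y0.000

viewBox `0 0 279.823 145.066` with mm width/height → 1 unit = 1 mm. Flip: y_m = 145.066 − y_svg.

**Shape 1** — `<path>` regular polygon, stroke `#008000` → score (S425, F1567). Machine vertices: (166.599,47.998) → (154.201,90.154) → (190.463,114.972) → (225.272,88.154) → (210.524,46.762) → (166.599,47.998). Closed: final G1 returns to the first vertex.

**Shape 2** — `<polyline>` open polyline, stroke `#ff8800` → cut (S820, F1018). Machine vertices: (114.861,12.583) → (55.941,131.213) → (126.477,98.926) → (183.873,111.914) → (191.642,84.582) → (18.336,138.743). Open path.

**Shape 3** — `<path>` open polyline, stroke `#ff8800` → cut (S820, F1018). Machine vertices: (84.998,99.809) → (272.873,118.826) → (12.334,132.641) → (80.278,103.949). Open path.

**Shape 4** — `<circle>` circle, stroke `#ff8800` → cut (S820, F1018). Machine vertices: (275.344,29.326) → (274.053,35.815) → (270.378,41.316) → (264.877,44.991) → (258.388,46.282) → (251.899,44.991) → (246.398,41.316) → (242.723,35.815) → (241.432,29.326) → (242.723,22.837) → (246.398,17.336) → (251.899,13.661) → (258.388,12.370) → (264.877,13.661) → (270.378,17.336) → (274.053,22.837) → (275.344,29.326). Closed: final G1 returns to the first vertex.

**Shape 5** — `<polygon>` rectangle, stroke `#ff8800` → cut (S820, F1018). Machine vertices: (71.666,107.870) → (91.740,107.870) → (91.740,92.528) → (71.666,92.528) → (71.666,107.870). Closed: final G1 returns to the first vertex.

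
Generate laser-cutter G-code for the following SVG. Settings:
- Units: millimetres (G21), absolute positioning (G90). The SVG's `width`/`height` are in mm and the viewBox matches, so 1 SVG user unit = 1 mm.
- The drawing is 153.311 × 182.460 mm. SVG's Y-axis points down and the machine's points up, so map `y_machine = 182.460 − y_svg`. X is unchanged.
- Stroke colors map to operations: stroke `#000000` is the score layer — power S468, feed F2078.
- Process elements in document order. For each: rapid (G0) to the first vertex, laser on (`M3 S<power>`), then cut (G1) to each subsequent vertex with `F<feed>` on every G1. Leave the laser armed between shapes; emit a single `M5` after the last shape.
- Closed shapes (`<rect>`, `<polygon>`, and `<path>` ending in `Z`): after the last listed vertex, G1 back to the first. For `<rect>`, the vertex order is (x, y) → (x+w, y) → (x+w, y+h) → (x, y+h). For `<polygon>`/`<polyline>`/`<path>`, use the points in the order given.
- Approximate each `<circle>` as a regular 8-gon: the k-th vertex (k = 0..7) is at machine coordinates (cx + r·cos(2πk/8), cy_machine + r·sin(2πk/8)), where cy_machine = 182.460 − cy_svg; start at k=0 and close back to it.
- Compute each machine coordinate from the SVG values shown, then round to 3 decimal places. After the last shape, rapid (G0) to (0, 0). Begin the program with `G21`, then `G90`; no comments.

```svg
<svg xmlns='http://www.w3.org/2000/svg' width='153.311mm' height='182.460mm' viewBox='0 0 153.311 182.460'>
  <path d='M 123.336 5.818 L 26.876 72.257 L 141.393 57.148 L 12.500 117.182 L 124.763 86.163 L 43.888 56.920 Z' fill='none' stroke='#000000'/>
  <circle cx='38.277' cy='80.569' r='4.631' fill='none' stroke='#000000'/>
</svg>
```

1 u = 1 mm; y_m = 182.460 − y.

[1] `<path>` closed polygon, #000000→score S468 F2078: (123.336,176.642) → (26.876,110.203) → (141.393,125.312) → (12.500,65.278) → (124.763,96.297) → (43.888,125.540) → (123.336,176.642) (closed)

[2] `<circle>` circle, #000000→score S468 F2078: (42.908,101.891) → (41.552,105.166) → (38.277,106.522) → (35.002,105.166) → (33.646,101.891) → (35.002,98.616) → (38.277,97.260) → (41.552,98.616) → (42.908,101.891) (closed)

G21
G90
G0 X123.336 Y176.642
M3 S468
G1 X26.876 Y110.203 F2078
G1 X141.393 Y125.312 F2078
G1 X12.500 Y65.278 F2078
G1 X124.763 Y96.297 F2078
G1 X43.888 Y125.540 F2078
G1 X123.336 Y176.642 F2078
G0 X42.908 Y101.891
M3 S468
G1 X41.552 Y105.166 F2078
G1 X38.277 Y106.522 F2078
G1 X35.002 Y105.166 F2078
G1 X33.646 Y101.891 F2078
G1 X35.002 Y98.616 F2078
G1 X38.277 Y97.260 F2078
G1 X41.552 Y98.616 F2078
G1 X42.908 Y101.891 F2078
M5
G0 X0.000 Y0.000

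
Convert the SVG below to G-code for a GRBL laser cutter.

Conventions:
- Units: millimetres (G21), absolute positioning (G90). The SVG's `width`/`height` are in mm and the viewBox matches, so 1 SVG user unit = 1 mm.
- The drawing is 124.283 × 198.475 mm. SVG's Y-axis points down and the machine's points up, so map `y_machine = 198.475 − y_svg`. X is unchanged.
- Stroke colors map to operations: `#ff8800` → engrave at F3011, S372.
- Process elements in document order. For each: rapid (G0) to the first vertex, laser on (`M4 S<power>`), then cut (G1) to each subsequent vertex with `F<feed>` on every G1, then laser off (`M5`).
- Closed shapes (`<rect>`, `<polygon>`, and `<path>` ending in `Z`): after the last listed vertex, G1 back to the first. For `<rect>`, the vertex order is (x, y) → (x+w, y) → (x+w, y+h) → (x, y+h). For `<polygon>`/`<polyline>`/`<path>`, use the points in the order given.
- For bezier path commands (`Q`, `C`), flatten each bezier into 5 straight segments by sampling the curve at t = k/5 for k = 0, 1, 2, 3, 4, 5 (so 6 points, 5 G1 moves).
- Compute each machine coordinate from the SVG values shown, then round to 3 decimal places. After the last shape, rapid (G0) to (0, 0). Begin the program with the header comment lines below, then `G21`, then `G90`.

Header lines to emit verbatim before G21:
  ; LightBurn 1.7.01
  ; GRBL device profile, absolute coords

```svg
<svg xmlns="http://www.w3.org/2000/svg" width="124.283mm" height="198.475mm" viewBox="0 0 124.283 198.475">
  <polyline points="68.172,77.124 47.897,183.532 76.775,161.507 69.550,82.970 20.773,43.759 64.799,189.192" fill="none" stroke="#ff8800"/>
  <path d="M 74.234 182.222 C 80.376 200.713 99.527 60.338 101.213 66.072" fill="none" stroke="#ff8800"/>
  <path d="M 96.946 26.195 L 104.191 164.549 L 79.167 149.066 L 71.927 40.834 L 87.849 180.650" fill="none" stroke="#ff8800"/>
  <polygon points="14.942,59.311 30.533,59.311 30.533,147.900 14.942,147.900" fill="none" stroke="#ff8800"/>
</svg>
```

1 u = 1 mm; y_m = 198.475 − y.

[1] `<polyline>` open polyline, #ff8800→engrave S372 F3011: (68.172,121.351) → (47.897,14.943) → (76.775,36.968) → (69.550,115.505) → (20.773,154.716) → (64.799,9.283)

[2] `<path>` cubic bezier, #ff8800→engrave S372 F3011: (74.234,16.253) → (79.236,21.783) → (85.898,50.801) → (92.757,88.670) → (98.349,120.750) → (101.213,132.403)

[3] `<path>` open polyline, #ff8800→engrave S372 F3011: (96.946,172.280) → (104.191,33.926) → (79.167,49.409) → (71.927,157.641) → (87.849,17.825)

[4] `<polygon>` rectangle, #ff8800→engrave S372 F3011: (14.942,139.164) → (30.533,139.164) → (30.533,50.575) → (14.942,50.575) → (14.942,139.164) (closed)

; LightBurn 1.7.01
; GRBL device profile, absolute coords
G21
G90
G0 X68.172 Y121.351
M4 S372
G1 X47.897 Y14.943 F3011
G1 X76.775 Y36.968 F3011
G1 X69.550 Y115.505 F3011
G1 X20.773 Y154.716 F3011
G1 X64.799 Y9.283 F3011
M5
G0 X74.234 Y16.253
M4 S372
G1 X79.236 Y21.783 F3011
G1 X85.898 Y50.801 F3011
G1 X92.757 Y88.670 F3011
G1 X98.349 Y120.750 F3011
G1 X101.213 Y132.403 F3011
M5
G0 X96.946 Y172.280
M4 S372
G1 X104.191 Y33.926 F3011
G1 X79.167 Y49.409 F3011
G1 X71.927 Y157.641 F3011
G1 X87.849 Y17.825 F3011
M5
G0 X14.942 Y139.164
M4 S372
G1 X30.533 Y139.164 F3011
G1 X30.533 Y50.575 F3011
G1 X14.942 Y50.575 F3011
G1 X14.942 Y139.164 F3011
M5
G0 X0.000 Y0.000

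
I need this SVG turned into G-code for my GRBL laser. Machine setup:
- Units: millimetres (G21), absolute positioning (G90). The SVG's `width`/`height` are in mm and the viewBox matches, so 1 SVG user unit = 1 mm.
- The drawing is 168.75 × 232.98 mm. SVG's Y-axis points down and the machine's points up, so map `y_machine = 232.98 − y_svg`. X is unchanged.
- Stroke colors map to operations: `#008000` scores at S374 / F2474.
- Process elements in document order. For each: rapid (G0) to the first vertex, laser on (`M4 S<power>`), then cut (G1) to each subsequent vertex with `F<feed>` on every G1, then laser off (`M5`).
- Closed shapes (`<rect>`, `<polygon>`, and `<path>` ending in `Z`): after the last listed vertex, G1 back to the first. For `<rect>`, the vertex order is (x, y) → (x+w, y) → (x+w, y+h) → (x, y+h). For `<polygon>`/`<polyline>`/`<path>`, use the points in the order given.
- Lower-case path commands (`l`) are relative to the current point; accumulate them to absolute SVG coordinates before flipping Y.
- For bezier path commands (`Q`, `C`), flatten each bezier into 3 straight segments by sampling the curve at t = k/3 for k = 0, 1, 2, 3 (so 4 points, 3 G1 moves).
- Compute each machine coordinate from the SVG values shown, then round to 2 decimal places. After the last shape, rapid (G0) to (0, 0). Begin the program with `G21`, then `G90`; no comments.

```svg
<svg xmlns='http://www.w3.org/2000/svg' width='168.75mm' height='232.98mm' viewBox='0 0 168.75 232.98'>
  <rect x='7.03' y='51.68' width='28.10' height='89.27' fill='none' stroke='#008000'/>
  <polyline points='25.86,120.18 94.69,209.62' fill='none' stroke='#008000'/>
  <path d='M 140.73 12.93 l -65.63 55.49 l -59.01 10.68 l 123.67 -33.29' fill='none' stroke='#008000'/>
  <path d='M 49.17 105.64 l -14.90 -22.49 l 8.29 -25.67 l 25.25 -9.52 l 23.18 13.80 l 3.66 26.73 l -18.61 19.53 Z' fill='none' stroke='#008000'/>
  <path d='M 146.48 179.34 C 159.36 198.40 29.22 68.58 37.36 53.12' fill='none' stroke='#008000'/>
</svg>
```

G21
G90
G0 X7.03 Y181.30
M4 S374
G1 X35.13 Y181.30 F2474
G1 X35.13 Y92.03 F2474
G1 X7.03 Y92.03 F2474
G1 X7.03 Y181.30 F2474
M5
G0 X25.86 Y112.80
M4 S374
G1 X94.69 Y23.36 F2474
M5
G0 X140.73 Y220.05
M4 S374
G1 X75.10 Y164.56 F2474
G1 X16.09 Y153.88 F2474
G1 X139.76 Y187.17 F2474
M5
G0 X49.17 Y127.34
M4 S374
G1 X34.27 Y149.83 F2474
G1 X42.56 Y175.50 F2474
G1 X67.81 Y185.02 F2474
G1 X90.99 Y171.22 F2474
G1 X94.65 Y144.49 F2474
G1 X76.04 Y124.96 F2474
G1 X49.17 Y127.34 F2474
M5
G0 X146.48 Y53.64
M4 S374
G1 X122.11 Y74.46 F2474
G1 X64.89 Y136.03 F2474
G1 X37.36 Y179.86 F2474
M5
G0 X0.00 Y0.00

viewBox `0 0 168.75 232.98` with mm width/height → 1 unit = 1 mm. Flip: y_m = 232.98 − y_svg.

**Shape 1** — `<rect>` rectangle, stroke `#008000` → score (S374, F2474). Machine vertices: (7.03,181.30) → (35.13,181.30) → (35.13,92.03) → (7.03,92.03) → (7.03,181.30). Closed: final G1 returns to the first vertex.

**Shape 2** — `<polyline>` line segment, stroke `#008000` → score (S374, F2474). Machine vertices: (25.86,112.80) → (94.69,23.36). Open path.

**Shape 3** — `<path>` open polyline, stroke `#008000` → score (S374, F2474). Machine vertices: (140.73,220.05) → (75.10,164.56) → (16.09,153.88) → (139.76,187.17). Open path.

**Shape 4** — `<path>` regular polygon, stroke `#008000` → score (S374, F2474). Machine vertices: (49.17,127.34) → (34.27,149.83) → (42.56,175.50) → (67.81,185.02) → (90.99,171.22) → (94.65,144.49) → (76.04,124.96) → (49.17,127.34). Closed: final G1 returns to the first vertex.

**Shape 5** — `<path>` cubic bezier, stroke `#008000` → score (S374, F2474). Control points (SVG): P0=(146.48,179.34), P1=(159.36,198.40), P2=(29.22,68.58), P3=(37.36,53.12); sampled at t=k/3. Machine vertices: (146.48,53.64) → (122.11,74.46) → (64.89,136.03) → (37.36,179.86). Open path.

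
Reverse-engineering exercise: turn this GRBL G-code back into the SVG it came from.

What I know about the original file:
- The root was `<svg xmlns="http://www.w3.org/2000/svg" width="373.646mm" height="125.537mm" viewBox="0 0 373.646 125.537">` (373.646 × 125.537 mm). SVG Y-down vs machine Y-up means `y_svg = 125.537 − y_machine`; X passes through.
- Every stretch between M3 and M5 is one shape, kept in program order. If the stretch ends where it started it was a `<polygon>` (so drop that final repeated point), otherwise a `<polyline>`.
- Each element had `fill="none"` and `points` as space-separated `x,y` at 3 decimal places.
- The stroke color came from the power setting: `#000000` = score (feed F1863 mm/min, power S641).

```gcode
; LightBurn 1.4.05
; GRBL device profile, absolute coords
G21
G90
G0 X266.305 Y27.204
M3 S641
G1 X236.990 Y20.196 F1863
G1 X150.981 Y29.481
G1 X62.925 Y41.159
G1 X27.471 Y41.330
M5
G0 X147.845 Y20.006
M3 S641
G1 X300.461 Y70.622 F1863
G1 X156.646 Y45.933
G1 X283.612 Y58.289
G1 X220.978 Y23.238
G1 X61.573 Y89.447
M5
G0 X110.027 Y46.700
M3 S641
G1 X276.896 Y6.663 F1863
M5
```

Each laser-on run becomes one SVG element. Flip Y back into SVG space with y_svg = 125.537 − y_machine. Every run uses S641, so all elements get stroke `#000000` (score).

Run 1: The run is open, so emit a `<polyline>` with points (Y-flipped): 266.305,98.333 236.990,105.341 150.981,96.056 62.925,84.378 27.471,84.207.

Run 2: The run is open, so emit a `<polyline>` with points (Y-flipped): 147.845,105.531 300.461,54.915 156.646,79.604 283.612,67.248 220.978,102.299 61.573,36.090.

Run 3: The run is open, so emit a `<polyline>` with points (Y-flipped): 110.027,78.837 276.896,118.874.

<svg xmlns="http://www.w3.org/2000/svg" width="373.646mm" height="125.537mm" viewBox="0 0 373.646 125.537">
  <polyline points="266.305,98.333 236.990,105.341 150.981,96.056 62.925,84.378 27.471,84.207" fill="none" stroke="#000000"/>
  <polyline points="147.845,105.531 300.461,54.915 156.646,79.604 283.612,67.248 220.978,102.299 61.573,36.090" fill="none" stroke="#000000"/>
  <polyline points="110.027,78.837 276.896,118.874" fill="none" stroke="#000000"/>
</svg>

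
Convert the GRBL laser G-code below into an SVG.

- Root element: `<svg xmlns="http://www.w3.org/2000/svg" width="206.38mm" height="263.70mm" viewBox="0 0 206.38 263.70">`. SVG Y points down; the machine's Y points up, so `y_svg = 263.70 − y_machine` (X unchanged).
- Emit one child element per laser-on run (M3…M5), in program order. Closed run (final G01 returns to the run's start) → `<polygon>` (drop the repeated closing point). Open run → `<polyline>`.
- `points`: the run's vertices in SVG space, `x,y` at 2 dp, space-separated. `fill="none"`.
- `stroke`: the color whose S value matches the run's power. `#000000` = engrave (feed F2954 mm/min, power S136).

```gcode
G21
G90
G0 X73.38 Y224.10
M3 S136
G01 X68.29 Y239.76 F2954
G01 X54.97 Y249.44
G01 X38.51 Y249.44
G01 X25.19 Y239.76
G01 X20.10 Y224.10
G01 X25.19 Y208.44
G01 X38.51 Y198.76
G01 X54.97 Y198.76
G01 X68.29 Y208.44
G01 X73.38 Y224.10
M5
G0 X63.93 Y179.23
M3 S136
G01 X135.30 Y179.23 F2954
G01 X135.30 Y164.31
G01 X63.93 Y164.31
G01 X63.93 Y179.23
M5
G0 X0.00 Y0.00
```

<svg xmlns="http://www.w3.org/2000/svg" width="206.38mm" height="263.70mm" viewBox="0 0 206.38 263.70">
  <polygon points="73.38,39.60 68.29,23.94 54.97,14.26 38.51,14.26 25.19,23.94 20.10,39.60 25.19,55.26 38.51,64.94 54.97,64.94 68.29,55.26" fill="none" stroke="#000000"/>
  <polygon points="63.93,84.47 135.30,84.47 135.30,99.39 63.93,99.39" fill="none" stroke="#000000"/>
</svg>

y_svg = 263.70 − y_m. Every run uses S136, so all elements get stroke `#000000` (engrave).

[1] closed run; points: 73.38,39.60 68.29,23.94 54.97,14.26 38.51,14.26 25.19,23.94 20.10,39.60 25.19,55.26 38.51,64.94 54.97,64.94 68.29,55.26

[2] closed run; points: 63.93,84.47 135.30,84.47 135.30,99.39 63.93,99.39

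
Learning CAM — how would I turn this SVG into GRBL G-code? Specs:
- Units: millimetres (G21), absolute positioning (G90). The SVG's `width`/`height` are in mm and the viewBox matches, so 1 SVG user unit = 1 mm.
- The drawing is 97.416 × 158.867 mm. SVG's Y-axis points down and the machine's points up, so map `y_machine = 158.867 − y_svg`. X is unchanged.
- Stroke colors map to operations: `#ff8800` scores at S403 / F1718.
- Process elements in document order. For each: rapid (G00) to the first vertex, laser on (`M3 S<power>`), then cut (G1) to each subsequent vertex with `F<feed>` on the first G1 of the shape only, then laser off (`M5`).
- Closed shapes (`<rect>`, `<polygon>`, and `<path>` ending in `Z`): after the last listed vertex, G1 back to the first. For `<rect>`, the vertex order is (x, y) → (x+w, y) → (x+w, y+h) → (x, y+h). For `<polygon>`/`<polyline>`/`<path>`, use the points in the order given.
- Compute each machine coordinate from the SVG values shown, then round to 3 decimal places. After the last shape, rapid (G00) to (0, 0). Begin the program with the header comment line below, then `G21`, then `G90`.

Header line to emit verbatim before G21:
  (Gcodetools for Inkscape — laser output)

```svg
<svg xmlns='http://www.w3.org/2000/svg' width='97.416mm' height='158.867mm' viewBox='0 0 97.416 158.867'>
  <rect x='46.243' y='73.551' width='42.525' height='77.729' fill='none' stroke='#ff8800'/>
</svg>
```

(Gcodetools for Inkscape — laser output)
G21
G90
G00 X46.243 Y85.316
M3 S403
G1 X88.768 Y85.316 F1718
G1 X88.768 Y7.587
G1 X46.243 Y7.587
G1 X46.243 Y85.316
M5
G00 X0.000 Y0.000

Since the viewBox matches the mm dimensions, user units are millimetres directly. The only transform is the Y-flip y_m = 158.867 − y_svg.

Shape 1 is a rectangle drawn with `<rect>`. Its stroke #ff8800 means score at S403, F1718. After flipping Y the toolpath is (46.243,85.316) → (88.768,85.316) → (88.768,7.587) → (46.243,7.587) → (46.243,85.316), returning to the start.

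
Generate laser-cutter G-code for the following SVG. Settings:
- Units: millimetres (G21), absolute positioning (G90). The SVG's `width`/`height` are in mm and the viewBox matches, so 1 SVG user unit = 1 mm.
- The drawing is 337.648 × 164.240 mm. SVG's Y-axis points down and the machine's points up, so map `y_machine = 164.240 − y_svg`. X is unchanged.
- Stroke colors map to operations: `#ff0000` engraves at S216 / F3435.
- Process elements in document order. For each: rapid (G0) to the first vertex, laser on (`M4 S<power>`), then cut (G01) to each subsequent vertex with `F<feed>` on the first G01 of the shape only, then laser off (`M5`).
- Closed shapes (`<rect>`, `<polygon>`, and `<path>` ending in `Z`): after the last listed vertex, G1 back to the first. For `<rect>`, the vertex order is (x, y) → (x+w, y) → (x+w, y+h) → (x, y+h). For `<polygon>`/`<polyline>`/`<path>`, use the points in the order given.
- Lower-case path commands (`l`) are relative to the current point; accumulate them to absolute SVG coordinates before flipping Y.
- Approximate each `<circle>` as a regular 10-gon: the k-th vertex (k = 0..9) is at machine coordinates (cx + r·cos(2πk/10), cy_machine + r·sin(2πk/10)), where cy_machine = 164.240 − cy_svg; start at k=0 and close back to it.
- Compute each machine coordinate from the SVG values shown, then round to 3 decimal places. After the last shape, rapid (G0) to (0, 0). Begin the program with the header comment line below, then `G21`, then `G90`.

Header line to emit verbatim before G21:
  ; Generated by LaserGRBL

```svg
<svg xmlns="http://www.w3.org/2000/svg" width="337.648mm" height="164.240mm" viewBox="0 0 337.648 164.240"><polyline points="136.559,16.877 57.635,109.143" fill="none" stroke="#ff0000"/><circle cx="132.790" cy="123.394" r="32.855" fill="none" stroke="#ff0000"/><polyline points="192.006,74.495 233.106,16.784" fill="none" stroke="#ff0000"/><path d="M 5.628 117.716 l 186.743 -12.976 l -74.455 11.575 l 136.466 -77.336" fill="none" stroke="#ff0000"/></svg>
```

Since the viewBox matches the mm dimensions, user units are millimetres directly. The only transform is the Y-flip y_m = 164.240 − y_svg.

Shape 1 is a line segment drawn with `<polyline>`. Its stroke #ff0000 means engrave at S216, F3435. After flipping Y the toolpath is (136.559,147.363) → (57.635,55.097).

Shape 2 is a circle drawn with `<circle>`. Its stroke #ff0000 means engrave at S216, F3435. After flipping Y the toolpath is (165.645,40.846) → (159.370,60.158) → (142.943,72.093) → (122.637,72.093) → (106.210,60.158) → (99.935,40.846) → (106.210,21.534) → (122.637,9.599) → (142.943,9.599) → (159.370,21.534) → (165.645,40.846), returning to the start.

Shape 3 is a line segment drawn with `<polyline>`. Its stroke #ff0000 means engrave at S216, F3435. After flipping Y the toolpath is (192.006,89.745) → (233.106,147.456).

Shape 4 is a open polyline drawn with `<path>`. Its stroke #ff0000 means engrave at S216, F3435. After flipping Y the toolpath is (5.628,46.524) → (192.371,59.500) → (117.916,47.925) → (254.382,125.261).

; Generated by LaserGRBL
G21
G90
G0 X136.559 Y147.363
M4 S216
G01 X57.635 Y55.097 F3435
M5
G0 X165.645 Y40.846
M4 S216
G01 X159.370 Y60.158 F3435
G01 X142.943 Y72.093
G01 X122.637 Y72.093
G01 X106.210 Y60.158
G01 X99.935 Y40.846
G01 X106.210 Y21.534
G01 X122.637 Y9.599
G01 X142.943 Y9.599
G01 X159.370 Y21.534
G01 X165.645 Y40.846
M5
G0 X192.006 Y89.745
M4 S216
G01 X233.106 Y147.456 F3435
M5
G0 X5.628 Y46.524
M4 S216
G01 X192.371 Y59.500 F3435
G01 X117.916 Y47.925
G01 X254.382 Y125.261
M5
G0 X0.000 Y0.000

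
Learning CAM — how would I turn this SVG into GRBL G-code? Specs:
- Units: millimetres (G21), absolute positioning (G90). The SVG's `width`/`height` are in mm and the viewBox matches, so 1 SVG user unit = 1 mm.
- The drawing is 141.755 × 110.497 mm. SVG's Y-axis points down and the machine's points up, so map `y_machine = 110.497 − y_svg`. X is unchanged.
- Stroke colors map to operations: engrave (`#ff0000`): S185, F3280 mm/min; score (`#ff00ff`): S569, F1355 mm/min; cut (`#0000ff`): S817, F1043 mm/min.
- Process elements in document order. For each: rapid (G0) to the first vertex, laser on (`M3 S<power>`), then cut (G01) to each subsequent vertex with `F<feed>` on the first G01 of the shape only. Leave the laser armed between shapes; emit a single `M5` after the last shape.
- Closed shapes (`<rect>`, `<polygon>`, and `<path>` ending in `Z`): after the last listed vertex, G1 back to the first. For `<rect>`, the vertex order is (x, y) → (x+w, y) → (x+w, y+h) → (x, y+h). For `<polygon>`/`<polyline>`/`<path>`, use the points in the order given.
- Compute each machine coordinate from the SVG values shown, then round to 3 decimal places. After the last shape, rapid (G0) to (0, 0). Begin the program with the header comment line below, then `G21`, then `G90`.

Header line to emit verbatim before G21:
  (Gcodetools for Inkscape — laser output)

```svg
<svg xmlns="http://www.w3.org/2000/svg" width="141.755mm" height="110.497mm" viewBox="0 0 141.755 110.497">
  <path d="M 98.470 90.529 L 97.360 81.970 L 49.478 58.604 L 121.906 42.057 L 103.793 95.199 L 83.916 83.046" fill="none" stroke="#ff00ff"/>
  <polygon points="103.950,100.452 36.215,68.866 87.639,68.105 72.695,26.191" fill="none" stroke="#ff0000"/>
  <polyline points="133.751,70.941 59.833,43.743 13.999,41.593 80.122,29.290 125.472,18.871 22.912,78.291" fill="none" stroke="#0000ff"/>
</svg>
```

1 u = 1 mm; y_m = 110.497 − y.

[1] `<path>` open polyline, #ff00ff→score S569 F1355: (98.470,19.968) → (97.360,28.527) → (49.478,51.893) → (121.906,68.440) → (103.793,15.298) → (83.916,27.451)

[2] `<polygon>` closed polygon, #ff0000→engrave S185 F3280: (103.950,10.045) → (36.215,41.631) → (87.639,42.392) → (72.695,84.306) → (103.950,10.045) (closed)

[3] `<polyline>` open polyline, #0000ff→cut S817 F1043: (133.751,39.556) → (59.833,66.754) → (13.999,68.904) → (80.122,81.207) → (125.472,91.626) → (22.912,32.206)

(Gcodetools for Inkscape — laser output)
G21
G90
G0 X98.470 Y19.968
M3 S569
G01 X97.360 Y28.527 F1355
G01 X49.478 Y51.893
G01 X121.906 Y68.440
G01 X103.793 Y15.298
G01 X83.916 Y27.451
G0 X103.950 Y10.045
M3 S185
G01 X36.215 Y41.631 F3280
G01 X87.639 Y42.392
G01 X72.695 Y84.306
G01 X103.950 Y10.045
G0 X133.751 Y39.556
M3 S817
G01 X59.833 Y66.754 F1043
G01 X13.999 Y68.904
G01 X80.122 Y81.207
G01 X125.472 Y91.626
G01 X22.912 Y32.206
M5
G0 X0.000 Y0.000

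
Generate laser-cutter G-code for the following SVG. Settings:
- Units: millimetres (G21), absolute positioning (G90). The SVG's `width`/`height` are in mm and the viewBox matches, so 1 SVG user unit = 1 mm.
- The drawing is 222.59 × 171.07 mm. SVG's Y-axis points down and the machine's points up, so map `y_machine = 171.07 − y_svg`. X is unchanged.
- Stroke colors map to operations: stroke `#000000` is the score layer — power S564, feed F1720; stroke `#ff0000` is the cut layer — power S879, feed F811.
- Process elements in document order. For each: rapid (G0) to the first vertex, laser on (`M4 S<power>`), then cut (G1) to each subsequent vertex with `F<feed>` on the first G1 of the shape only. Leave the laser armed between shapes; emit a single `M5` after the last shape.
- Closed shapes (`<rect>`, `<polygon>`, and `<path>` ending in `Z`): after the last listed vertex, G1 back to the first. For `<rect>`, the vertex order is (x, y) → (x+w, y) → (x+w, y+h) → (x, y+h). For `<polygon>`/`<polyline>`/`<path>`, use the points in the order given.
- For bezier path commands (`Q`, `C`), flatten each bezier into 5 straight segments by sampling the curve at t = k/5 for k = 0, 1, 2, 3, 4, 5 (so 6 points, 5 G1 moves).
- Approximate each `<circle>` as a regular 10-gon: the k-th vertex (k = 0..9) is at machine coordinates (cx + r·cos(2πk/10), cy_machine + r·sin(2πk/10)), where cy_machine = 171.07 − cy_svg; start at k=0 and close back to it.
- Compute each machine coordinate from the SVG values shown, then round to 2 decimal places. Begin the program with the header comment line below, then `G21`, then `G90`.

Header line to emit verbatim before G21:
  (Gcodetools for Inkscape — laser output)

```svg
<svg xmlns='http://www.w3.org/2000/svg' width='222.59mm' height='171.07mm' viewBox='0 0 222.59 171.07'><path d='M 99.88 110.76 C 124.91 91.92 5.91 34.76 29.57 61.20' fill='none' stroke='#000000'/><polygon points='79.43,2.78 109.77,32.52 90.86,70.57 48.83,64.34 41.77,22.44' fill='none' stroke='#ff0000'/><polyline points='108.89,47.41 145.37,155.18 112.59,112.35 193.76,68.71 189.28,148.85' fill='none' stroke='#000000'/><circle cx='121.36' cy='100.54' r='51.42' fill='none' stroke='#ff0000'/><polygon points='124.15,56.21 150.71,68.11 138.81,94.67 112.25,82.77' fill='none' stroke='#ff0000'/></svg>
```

(Gcodetools for Inkscape — laser output)
G21
G90
G0 X99.88 Y60.31
M4 S564
G1 X99.91 Y75.24 F1720
G1 X79.13 Y93.51
G1 X51.31 Y109.27
G1 X30.20 Y116.68
G1 X29.57 Y109.87
G0 X79.43 Y168.29
M4 S879
G1 X109.77 Y138.55 F811
G1 X90.86 Y100.50
G1 X48.83 Y106.73
G1 X41.77 Y148.63
G1 X79.43 Y168.29
G0 X108.89 Y123.66
M4 S564
G1 X145.37 Y15.89 F1720
G1 X112.59 Y58.72
G1 X193.76 Y102.36
G1 X189.28 Y22.22
G0 X172.78 Y70.53
M4 S879
G1 X162.96 Y100.75 F811
G1 X137.25 Y119.43
G1 X105.47 Y119.43
G1 X79.76 Y100.75
G1 X69.94 Y70.53
G1 X79.76 Y40.31
G1 X105.47 Y21.63
G1 X137.25 Y21.63
G1 X162.96 Y40.31
G1 X172.78 Y70.53
G0 X124.15 Y114.86
M4 S879
G1 X150.71 Y102.96 F811
G1 X138.81 Y76.40
G1 X112.25 Y88.30
G1 X124.15 Y114.86
M5

1 u = 1 mm; y_m = 171.07 − y.

[1] `<path>` cubic bezier, #000000→score S564 F1720: (99.88,60.31) → (99.91,75.24) → (79.13,93.51) → (51.31,109.27) → (30.20,116.68) → (29.57,109.87)

[2] `<polygon>` regular polygon, #ff0000→cut S879 F811: (79.43,168.29) → (109.77,138.55) → (90.86,100.50) → (48.83,106.73) → (41.77,148.63) → (79.43,168.29) (closed)

[3] `<polyline>` open polyline, #000000→score S564 F1720: (108.89,123.66) → (145.37,15.89) → (112.59,58.72) → (193.76,102.36) → (189.28,22.22)

[4] `<circle>` circle, #ff0000→cut S879 F811: (172.78,70.53) → (162.96,100.75) → (137.25,119.43) → (105.47,119.43) → (79.76,100.75) → (69.94,70.53) → (79.76,40.31) → (105.47,21.63) → (137.25,21.63) → (162.96,40.31) → (172.78,70.53) (closed)

[5] `<polygon>` regular polygon, #ff0000→cut S879 F811: (124.15,114.86) → (150.71,102.96) → (138.81,76.40) → (112.25,88.30) → (124.15,114.86) (closed)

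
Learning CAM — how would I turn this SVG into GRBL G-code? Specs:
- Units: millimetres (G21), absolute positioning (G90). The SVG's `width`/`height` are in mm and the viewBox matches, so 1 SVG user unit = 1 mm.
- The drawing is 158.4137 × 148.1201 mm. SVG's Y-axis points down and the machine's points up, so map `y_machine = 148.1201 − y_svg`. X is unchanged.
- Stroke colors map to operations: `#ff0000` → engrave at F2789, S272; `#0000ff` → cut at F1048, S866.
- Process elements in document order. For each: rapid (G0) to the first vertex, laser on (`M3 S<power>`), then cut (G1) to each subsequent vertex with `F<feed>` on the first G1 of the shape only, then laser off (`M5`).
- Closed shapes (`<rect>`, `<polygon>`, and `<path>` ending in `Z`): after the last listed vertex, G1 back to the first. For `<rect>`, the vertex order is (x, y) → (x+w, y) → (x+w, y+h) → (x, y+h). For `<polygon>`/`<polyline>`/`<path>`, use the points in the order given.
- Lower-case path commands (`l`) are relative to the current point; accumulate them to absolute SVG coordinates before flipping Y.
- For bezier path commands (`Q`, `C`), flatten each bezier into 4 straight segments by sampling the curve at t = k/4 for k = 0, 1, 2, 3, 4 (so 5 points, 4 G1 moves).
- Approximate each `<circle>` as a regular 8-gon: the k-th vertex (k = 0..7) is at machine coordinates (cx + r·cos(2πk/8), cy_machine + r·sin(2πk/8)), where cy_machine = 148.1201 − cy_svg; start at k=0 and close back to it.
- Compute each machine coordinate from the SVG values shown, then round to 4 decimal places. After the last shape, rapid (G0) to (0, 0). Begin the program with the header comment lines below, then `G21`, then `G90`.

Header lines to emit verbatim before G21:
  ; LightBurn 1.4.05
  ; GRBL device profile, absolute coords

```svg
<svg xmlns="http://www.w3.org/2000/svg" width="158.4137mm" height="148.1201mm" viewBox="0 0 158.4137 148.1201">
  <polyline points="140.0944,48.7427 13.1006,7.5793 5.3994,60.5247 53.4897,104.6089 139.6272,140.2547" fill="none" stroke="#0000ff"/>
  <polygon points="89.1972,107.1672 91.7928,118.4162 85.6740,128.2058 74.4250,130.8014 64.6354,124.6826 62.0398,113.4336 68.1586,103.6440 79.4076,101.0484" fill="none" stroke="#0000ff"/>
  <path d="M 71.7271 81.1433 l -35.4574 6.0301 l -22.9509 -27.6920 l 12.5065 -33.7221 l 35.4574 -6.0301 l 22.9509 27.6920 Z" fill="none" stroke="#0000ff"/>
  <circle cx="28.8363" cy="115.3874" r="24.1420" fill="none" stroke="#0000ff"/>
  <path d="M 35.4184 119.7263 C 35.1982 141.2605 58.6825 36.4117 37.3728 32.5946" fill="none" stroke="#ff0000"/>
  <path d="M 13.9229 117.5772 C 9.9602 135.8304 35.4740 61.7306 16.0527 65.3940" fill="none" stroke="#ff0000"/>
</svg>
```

; LightBurn 1.4.05
; GRBL device profile, absolute coords
G21
G90
G0 X140.0944 Y99.3774
M3 S866
G1 X13.1006 Y140.5408 F1048
G1 X5.3994 Y87.5954
G1 X53.4897 Y43.5112
G1 X139.6272 Y7.8654
M5
G0 X89.1972 Y40.9529
M3 S866
G1 X91.7928 Y29.7039 F1048
G1 X85.6740 Y19.9143
G1 X74.4250 Y17.3187
G1 X64.6354 Y23.4375
G1 X62.0398 Y34.6865
G1 X68.1586 Y44.4761
G1 X79.4076 Y47.0717
G1 X89.1972 Y40.9529
M5
G0 X71.7271 Y66.9768
M3 S866
G1 X36.2697 Y60.9467 F1048
G1 X13.3188 Y88.6387
G1 X25.8253 Y122.3608
G1 X61.2827 Y128.3909
G1 X84.2336 Y100.6989
G1 X71.7271 Y66.9768
M5
G0 X52.9783 Y32.7327
M3 S866
G1 X45.9073 Y49.8037 F1048
G1 X28.8363 Y56.8747
G1 X11.7653 Y49.8037
G1 X4.6943 Y32.7327
G1 X11.7653 Y15.6617
G1 X28.8363 Y8.5907
G1 X45.9073 Y15.6617
G1 X52.9783 Y32.7327
M5
G0 X35.4184 Y28.3938
M3 S272
G1 X38.6276 Y32.3866 F2789
G1 X44.3042 Y62.4529
G1 X46.0265 Y97.2726
G1 X37.3728 Y115.5255
M5
G0 X13.9229 Y30.5429
M3 S272
G1 X15.3150 Y31.5111 F2789
G1 X20.7848 Y51.1633
G1 X23.3560 Y73.5511
G1 X16.0527 Y82.7261
M5
G0 X0.0000 Y0.0000

Since the viewBox matches the mm dimensions, user units are millimetres directly. The only transform is the Y-flip y_m = 148.1201 − y_svg.

Shape 1 is a open polyline drawn with `<polyline>`. Its stroke #0000ff means cut at S866, F1048. After flipping Y the toolpath is (140.0944,99.3774) → (13.1006,140.5408) → (5.3994,87.5954) → (53.4897,43.5112) → (139.6272,7.8654).

Shape 2 is a regular polygon drawn with `<polygon>`. Its stroke #0000ff means cut at S866, F1048. After flipping Y the toolpath is (89.1972,40.9529) → (91.7928,29.7039) → (85.6740,19.9143) → (74.4250,17.3187) → (64.6354,23.4375) → (62.0398,34.6865) → (68.1586,44.4761) → (79.4076,47.0717) → (89.1972,40.9529), returning to the start.

Shape 3 is a regular polygon drawn with `<path>`. Its stroke #0000ff means cut at S866, F1048. After flipping Y the toolpath is (71.7271,66.9768) → (36.2697,60.9467) → (13.3188,88.6387) → (25.8253,122.3608) → (61.2827,128.3909) → (84.2336,100.6989) → (71.7271,66.9768), returning to the start.

Shape 4 is a circle drawn with `<circle>`. Its stroke #0000ff means cut at S866, F1048. After flipping Y the toolpath is (52.9783,32.7327) → (45.9073,49.8037) → (28.8363,56.8747) → (11.7653,49.8037) → (4.6943,32.7327) → (11.7653,15.6617) → (28.8363,8.5907) → (45.9073,15.6617) → (52.9783,32.7327), returning to the start.

Shape 5 is a cubic bezier drawn with `<path>`. Its stroke #ff0000 means engrave at S272, F2789. After flipping Y the toolpath is (35.4184,28.3938) → (38.6276,32.3866) → (44.3042,62.4529) → (46.0265,97.2726) → (37.3728,115.5255).

Shape 6 is a cubic bezier drawn with `<path>`. Its stroke #ff0000 means engrave at S272, F2789. After flipping Y the toolpath is (13.9229,30.5429) → (15.3150,31.5111) → (20.7848,51.1633) → (23.3560,73.5511) → (16.0527,82.7261).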